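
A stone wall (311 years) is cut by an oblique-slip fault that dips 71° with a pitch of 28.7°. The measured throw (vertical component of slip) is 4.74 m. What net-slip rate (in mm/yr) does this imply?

dip-slip = throw / sin(dip) = 4.74 / sin(71°) = 5.013 m
net slip = dip-slip / sin(rake) = 5.013 / sin(28.7°) = 10.44 m
rate = 10.44 m / 311 years = 0.0336 m/yr = 33.6 mm/yr

33.6 mm/yr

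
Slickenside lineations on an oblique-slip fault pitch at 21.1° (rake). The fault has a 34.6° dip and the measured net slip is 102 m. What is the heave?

30.2 m

dip-slip = net slip × sin(rake) = 102 m × sin(21.1°) = 36.72 m
heave = dip-slip × cos(dip) = 36.72 × cos(34.6°) = 30.2 m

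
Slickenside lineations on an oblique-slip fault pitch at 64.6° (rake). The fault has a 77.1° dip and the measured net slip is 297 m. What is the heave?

dip-slip = net slip × sin(rake) = 297 m × sin(64.6°) = 268.3 m
heave = dip-slip × cos(dip) = 268.3 × cos(77.1°) = 59.9 m

59.9 m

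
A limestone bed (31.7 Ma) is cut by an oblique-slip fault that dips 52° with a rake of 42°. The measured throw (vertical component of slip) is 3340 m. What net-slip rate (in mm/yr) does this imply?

0.200 mm/yr

dip-slip = throw / sin(dip) = 3340 / sin(52°) = 4239 m
net slip = dip-slip / sin(rake) = 4239 / sin(42°) = 6334 m
rate = 6334 m / 31.7 Ma = 0.000200 m/yr = 0.200 mm/yr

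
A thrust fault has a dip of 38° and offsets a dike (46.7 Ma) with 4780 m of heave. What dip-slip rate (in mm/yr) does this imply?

dip-slip = heave / cos(dip) = 4780 m / cos(38°) = 6066 m
rate = 6066 m / 46.7 Ma = 0.000130 m/yr = 0.130 mm/yr

0.130 mm/yr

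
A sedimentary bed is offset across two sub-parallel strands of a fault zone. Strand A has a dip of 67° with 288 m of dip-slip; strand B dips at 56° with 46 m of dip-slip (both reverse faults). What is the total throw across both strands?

throw_A = 288 × sin(67°) = 265.1 m
throw_B = 46 × sin(56°) = 38.14 m
total = 265.1 + 38.14 = 303 m

303 m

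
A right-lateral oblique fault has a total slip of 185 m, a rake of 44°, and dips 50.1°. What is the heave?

dip-slip = net slip × sin(rake) = 185 m × sin(44°) = 128.5 m
heave = dip-slip × cos(dip) = 128.5 × cos(50.1°) = 82.4 m

82.4 m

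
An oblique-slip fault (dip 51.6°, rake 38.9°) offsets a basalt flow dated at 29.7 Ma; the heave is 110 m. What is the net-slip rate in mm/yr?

0.00950 mm/yr

dip-slip = heave / cos(dip) = 110 / cos(51.6°) = 177.1 m
net slip = dip-slip / sin(rake) = 177.1 / sin(38.9°) = 282 m
rate = 282 m / 29.7 Ma = 0.00000950 m/yr = 0.00950 mm/yr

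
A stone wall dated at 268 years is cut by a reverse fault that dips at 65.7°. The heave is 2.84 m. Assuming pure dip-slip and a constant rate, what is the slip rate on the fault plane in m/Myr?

dip-slip = heave / cos(dip) = 2.84 m / cos(65.7°) = 6.901 m
rate = 6.901 m / 268 years = 0.0258 m/yr = 25800 m/Myr

25800 m/Myr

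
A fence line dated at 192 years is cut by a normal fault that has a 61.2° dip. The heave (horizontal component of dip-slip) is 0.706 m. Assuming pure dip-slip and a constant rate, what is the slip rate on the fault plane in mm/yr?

7.63 mm/yr

dip-slip = heave / cos(dip) = 0.706 m / cos(61.2°) = 1.465 m
rate = 1.465 m / 192 years = 0.00763 m/yr = 7.63 mm/yr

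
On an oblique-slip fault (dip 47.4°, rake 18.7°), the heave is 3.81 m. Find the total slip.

dip-slip = heave / cos(dip) = 3.81 / cos(47.4°) = 5.629 m
net slip = dip-slip / sin(rake) = 5.629 / sin(18.7°) = 17.6 m

17.6 m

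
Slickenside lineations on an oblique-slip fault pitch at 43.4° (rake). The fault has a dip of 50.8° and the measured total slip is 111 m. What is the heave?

48.2 m

dip-slip = net slip × sin(rake) = 111 m × sin(43.4°) = 76.27 m
heave = dip-slip × cos(dip) = 76.27 × cos(50.8°) = 48.2 m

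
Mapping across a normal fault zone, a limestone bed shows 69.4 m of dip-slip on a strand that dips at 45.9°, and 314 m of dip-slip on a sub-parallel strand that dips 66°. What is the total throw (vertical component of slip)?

throw_A = 69.4 × sin(45.9°) = 49.84 m
throw_B = 314 × sin(66°) = 286.9 m
total = 49.84 + 286.9 = 337 m

337 m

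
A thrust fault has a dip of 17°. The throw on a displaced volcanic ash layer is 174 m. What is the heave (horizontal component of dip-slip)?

569 m

heave = throw / tan(dip) = 174 / tan(17°) = 569 m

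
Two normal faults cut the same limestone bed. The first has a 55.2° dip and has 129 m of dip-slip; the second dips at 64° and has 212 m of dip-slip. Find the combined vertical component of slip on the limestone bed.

296 m

throw_A = 129 × sin(55.2°) = 105.9 m
throw_B = 212 × sin(64°) = 190.5 m
total = 105.9 + 190.5 = 296 m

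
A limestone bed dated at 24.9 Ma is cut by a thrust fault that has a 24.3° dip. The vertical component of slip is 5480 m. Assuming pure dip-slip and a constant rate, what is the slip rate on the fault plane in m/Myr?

dip-slip = throw / sin(dip) = 5480 m / sin(24.3°) = 13320 m
rate = 13320 m / 24.9 Ma = 0.000535 m/yr = 535 m/Myr

535 m/Myr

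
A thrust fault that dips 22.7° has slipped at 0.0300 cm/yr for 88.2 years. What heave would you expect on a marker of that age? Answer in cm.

2.44 cm

dip-slip = rate × time = 0.0300 cm/yr × 88.2 years = 0.02646 m
heave = dip-slip × cos(dip) = 0.02646 × cos(22.7°) = 0.0244 m = 2.44 cm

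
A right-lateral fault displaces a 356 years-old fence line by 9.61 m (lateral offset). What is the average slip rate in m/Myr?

27000 m/Myr

rate = 9.61 m / 356 years = 0.0270 m/yr = 27000 m/Myr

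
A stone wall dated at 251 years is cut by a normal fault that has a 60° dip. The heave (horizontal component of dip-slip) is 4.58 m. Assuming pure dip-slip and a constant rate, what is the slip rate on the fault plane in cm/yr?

dip-slip = heave / cos(dip) = 4.58 m / cos(60°) = 9.160 m
rate = 9.160 m / 251 years = 0.0365 m/yr = 3.65 cm/yr

3.65 cm/yr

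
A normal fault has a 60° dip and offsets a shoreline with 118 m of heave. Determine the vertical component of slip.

throw = heave × tan(dip) = 118 × tan(60°) = 204 m

204 m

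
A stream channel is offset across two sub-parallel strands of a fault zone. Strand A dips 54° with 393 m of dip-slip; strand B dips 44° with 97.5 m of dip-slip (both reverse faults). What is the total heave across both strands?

301 m

heave_A = 393 × cos(54°) = 231 m
heave_B = 97.5 × cos(44°) = 70.14 m
total = 231 + 70.14 = 301 m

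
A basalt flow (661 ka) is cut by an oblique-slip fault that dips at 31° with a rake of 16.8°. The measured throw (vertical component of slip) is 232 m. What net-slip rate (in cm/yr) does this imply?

dip-slip = throw / sin(dip) = 232 / sin(31°) = 450.5 m
net slip = dip-slip / sin(rake) = 450.5 / sin(16.8°) = 1558 m
rate = 1558 m / 661 ka = 0.00236 m/yr = 0.236 cm/yr

0.236 cm/yr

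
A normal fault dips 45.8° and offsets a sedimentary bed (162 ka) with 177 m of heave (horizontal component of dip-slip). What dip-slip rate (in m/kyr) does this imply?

1.57 m/kyr

dip-slip = heave / cos(dip) = 177 m / cos(45.8°) = 253.9 m
rate = 253.9 m / 162 ka = 0.00157 m/yr = 1.57 m/kyr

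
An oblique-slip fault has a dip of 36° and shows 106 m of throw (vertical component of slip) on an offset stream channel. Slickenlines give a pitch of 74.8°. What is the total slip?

dip-slip = throw / sin(dip) = 106 / sin(36°) = 180.3 m
net slip = dip-slip / sin(rake) = 180.3 / sin(74.8°) = 187 m

187 m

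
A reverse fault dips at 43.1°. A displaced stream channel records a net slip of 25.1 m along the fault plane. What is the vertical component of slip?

17.2 m

throw = dip-slip × sin(dip) = 25.1 m × sin(43.1°) = 17.2 m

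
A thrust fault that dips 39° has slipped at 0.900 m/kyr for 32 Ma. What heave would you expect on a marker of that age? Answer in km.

dip-slip = rate × time = 0.900 m/kyr × 32 Ma = 28800 m
heave = dip-slip × cos(dip) = 28800 × cos(39°) = 22400 m = 22.4 km

22.4 km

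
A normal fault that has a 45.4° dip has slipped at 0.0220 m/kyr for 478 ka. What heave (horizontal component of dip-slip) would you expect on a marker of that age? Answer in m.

7.38 m

dip-slip = rate × time = 0.0220 m/kyr × 478 ka = 10.52 m
heave = dip-slip × cos(dip) = 10.52 × cos(45.4°) = 7.38 m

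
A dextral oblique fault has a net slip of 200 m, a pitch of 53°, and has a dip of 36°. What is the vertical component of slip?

93.9 m

dip-slip = net slip × sin(rake) = 200 m × sin(53°) = 159.7 m
throw = dip-slip × sin(dip) = 159.7 × sin(36°) = 93.9 m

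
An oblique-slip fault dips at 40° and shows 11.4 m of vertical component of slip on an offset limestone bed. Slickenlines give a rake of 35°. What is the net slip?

30.9 m

dip-slip = throw / sin(dip) = 11.4 / sin(40°) = 17.74 m
net slip = dip-slip / sin(rake) = 17.74 / sin(35°) = 30.9 m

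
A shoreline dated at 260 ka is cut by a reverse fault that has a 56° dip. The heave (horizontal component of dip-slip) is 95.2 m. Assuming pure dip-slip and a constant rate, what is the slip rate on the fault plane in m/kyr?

dip-slip = heave / cos(dip) = 95.2 m / cos(56°) = 170.2 m
rate = 170.2 m / 260 ka = 0.000655 m/yr = 0.655 m/kyr

0.655 m/kyr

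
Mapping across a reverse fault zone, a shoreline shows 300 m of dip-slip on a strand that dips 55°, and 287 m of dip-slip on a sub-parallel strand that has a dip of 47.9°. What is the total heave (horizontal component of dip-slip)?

364 m

heave_A = 300 × cos(55°) = 172.1 m
heave_B = 287 × cos(47.9°) = 192.4 m
total = 172.1 + 192.4 = 364 m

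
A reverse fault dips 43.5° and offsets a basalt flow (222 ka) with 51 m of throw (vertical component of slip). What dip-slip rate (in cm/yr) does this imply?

0.0334 cm/yr

dip-slip = throw / sin(dip) = 51 m / sin(43.5°) = 74.09 m
rate = 74.09 m / 222 ka = 0.000334 m/yr = 0.0334 cm/yr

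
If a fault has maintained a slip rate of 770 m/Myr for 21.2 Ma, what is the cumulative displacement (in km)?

slip = rate × time = 770 m/Myr × 21.2 Ma = 16300 m = 16.3 km

16.3 km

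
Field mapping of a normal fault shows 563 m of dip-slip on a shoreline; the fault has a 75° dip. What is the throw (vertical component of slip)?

throw = dip-slip × sin(dip) = 563 m × sin(75°) = 544 m

544 m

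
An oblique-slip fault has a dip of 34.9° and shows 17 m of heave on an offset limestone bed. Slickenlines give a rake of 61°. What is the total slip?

23.7 m

dip-slip = heave / cos(dip) = 17 / cos(34.9°) = 20.73 m
net slip = dip-slip / sin(rake) = 20.73 / sin(61°) = 23.7 m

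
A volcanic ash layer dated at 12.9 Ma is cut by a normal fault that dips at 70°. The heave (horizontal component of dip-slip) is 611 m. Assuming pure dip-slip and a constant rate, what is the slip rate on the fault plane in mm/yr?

0.138 mm/yr

dip-slip = heave / cos(dip) = 611 m / cos(70°) = 1786 m
rate = 1786 m / 12.9 Ma = 0.000138 m/yr = 0.138 mm/yr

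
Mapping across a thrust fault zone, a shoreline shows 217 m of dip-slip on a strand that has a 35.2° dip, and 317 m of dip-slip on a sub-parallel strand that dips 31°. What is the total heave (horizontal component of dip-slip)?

449 m

heave_A = 217 × cos(35.2°) = 177.3 m
heave_B = 317 × cos(31°) = 271.7 m
total = 177.3 + 271.7 = 449 m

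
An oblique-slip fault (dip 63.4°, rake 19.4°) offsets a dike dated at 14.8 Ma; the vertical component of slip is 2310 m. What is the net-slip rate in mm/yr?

0.526 mm/yr

dip-slip = throw / sin(dip) = 2310 / sin(63.4°) = 2583 m
net slip = dip-slip / sin(rake) = 2583 / sin(19.4°) = 7778 m
rate = 7778 m / 14.8 Ma = 0.000526 m/yr = 0.526 mm/yr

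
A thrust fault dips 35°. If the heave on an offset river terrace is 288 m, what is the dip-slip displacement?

352 m

dip-slip = heave / cos(dip) = 288 / cos(35°) = 352 m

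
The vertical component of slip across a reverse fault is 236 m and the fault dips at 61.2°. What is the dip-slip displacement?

269 m

dip-slip = throw / sin(dip) = 236 / sin(61.2°) = 269 m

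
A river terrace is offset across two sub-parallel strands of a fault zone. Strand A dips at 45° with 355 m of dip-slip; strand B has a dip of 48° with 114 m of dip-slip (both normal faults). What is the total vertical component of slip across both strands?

336 m

throw_A = 355 × sin(45°) = 251 m
throw_B = 114 × sin(48°) = 84.72 m
total = 251 + 84.72 = 336 m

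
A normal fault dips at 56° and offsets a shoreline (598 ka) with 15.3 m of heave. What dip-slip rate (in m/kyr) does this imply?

0.0458 m/kyr

dip-slip = heave / cos(dip) = 15.3 m / cos(56°) = 27.36 m
rate = 27.36 m / 598 ka = 0.0000458 m/yr = 0.0458 m/kyr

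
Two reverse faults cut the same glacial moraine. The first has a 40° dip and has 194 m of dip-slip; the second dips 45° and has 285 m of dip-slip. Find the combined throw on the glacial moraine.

326 m

throw_A = 194 × sin(40°) = 124.7 m
throw_B = 285 × sin(45°) = 201.5 m
total = 124.7 + 201.5 = 326 m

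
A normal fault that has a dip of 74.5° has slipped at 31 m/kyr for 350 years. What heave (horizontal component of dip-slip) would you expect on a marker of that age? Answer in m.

2.90 m

dip-slip = rate × time = 31 m/kyr × 350 years = 10.85 m
heave = dip-slip × cos(dip) = 10.85 × cos(74.5°) = 2.90 m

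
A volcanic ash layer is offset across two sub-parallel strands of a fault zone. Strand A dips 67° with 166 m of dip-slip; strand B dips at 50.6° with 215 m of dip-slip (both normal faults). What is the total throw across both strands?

throw_A = 166 × sin(67°) = 152.8 m
throw_B = 215 × sin(50.6°) = 166.1 m
total = 152.8 + 166.1 = 319 m

319 m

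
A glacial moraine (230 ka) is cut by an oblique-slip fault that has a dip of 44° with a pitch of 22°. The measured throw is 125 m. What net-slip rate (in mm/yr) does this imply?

dip-slip = throw / sin(dip) = 125 / sin(44°) = 179.9 m
net slip = dip-slip / sin(rake) = 179.9 / sin(22°) = 480.4 m
rate = 480.4 m / 230 ka = 0.00209 m/yr = 2.09 mm/yr

2.09 mm/yr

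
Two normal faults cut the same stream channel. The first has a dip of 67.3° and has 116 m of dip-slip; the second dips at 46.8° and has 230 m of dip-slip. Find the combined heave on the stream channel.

202 m

heave_A = 116 × cos(67.3°) = 44.77 m
heave_B = 230 × cos(46.8°) = 157.4 m
total = 44.77 + 157.4 = 202 m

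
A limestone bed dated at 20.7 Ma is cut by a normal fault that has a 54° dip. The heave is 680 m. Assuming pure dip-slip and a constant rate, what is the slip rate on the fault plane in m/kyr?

dip-slip = heave / cos(dip) = 680 m / cos(54°) = 1157 m
rate = 1157 m / 20.7 Ma = 0.0000559 m/yr = 0.0559 m/kyr

0.0559 m/kyr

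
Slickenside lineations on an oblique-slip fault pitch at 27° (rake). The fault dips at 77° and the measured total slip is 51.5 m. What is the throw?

dip-slip = net slip × sin(rake) = 51.5 m × sin(27°) = 23.38 m
throw = dip-slip × sin(dip) = 23.38 × sin(77°) = 22.8 m

22.8 m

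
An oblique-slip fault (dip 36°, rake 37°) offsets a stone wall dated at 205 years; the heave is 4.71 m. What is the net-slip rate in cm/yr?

4.72 cm/yr

dip-slip = heave / cos(dip) = 4.71 / cos(36°) = 5.822 m
net slip = dip-slip / sin(rake) = 5.822 / sin(37°) = 9.674 m
rate = 9.674 m / 205 years = 0.0472 m/yr = 4.72 cm/yr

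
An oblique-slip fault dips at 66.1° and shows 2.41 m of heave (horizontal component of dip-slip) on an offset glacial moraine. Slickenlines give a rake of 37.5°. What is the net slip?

9.77 m

dip-slip = heave / cos(dip) = 2.41 / cos(66.1°) = 5.949 m
net slip = dip-slip / sin(rake) = 5.949 / sin(37.5°) = 9.77 m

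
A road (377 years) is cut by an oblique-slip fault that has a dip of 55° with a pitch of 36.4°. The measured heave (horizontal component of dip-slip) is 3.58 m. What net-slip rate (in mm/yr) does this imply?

27.9 mm/yr

dip-slip = heave / cos(dip) = 3.58 / cos(55°) = 6.242 m
net slip = dip-slip / sin(rake) = 6.242 / sin(36.4°) = 10.52 m
rate = 10.52 m / 377 years = 0.0279 m/yr = 27.9 mm/yr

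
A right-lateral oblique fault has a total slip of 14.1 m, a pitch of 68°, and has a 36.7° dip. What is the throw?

7.81 m

dip-slip = net slip × sin(rake) = 14.1 m × sin(68°) = 13.07 m
throw = dip-slip × sin(dip) = 13.07 × sin(36.7°) = 7.81 m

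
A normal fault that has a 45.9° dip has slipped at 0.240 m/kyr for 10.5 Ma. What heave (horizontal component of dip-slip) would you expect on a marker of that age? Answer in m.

1750 m

dip-slip = rate × time = 0.240 m/kyr × 10.5 Ma = 2520 m
heave = dip-slip × cos(dip) = 2520 × cos(45.9°) = 1750 m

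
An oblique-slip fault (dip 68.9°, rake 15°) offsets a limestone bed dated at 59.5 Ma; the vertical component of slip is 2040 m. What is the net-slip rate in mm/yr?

0.142 mm/yr

dip-slip = throw / sin(dip) = 2040 / sin(68.9°) = 2187 m
net slip = dip-slip / sin(rake) = 2187 / sin(15°) = 8448 m
rate = 8448 m / 59.5 Ma = 0.000142 m/yr = 0.142 mm/yr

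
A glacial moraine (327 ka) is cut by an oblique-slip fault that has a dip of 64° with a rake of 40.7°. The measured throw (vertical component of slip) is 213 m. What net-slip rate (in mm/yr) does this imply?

dip-slip = throw / sin(dip) = 213 / sin(64°) = 237 m
net slip = dip-slip / sin(rake) = 237 / sin(40.7°) = 363.4 m
rate = 363.4 m / 327 ka = 0.00111 m/yr = 1.11 mm/yr

1.11 mm/yr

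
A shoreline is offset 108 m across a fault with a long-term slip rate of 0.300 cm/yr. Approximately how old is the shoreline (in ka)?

age = offset / rate = 108 m / (0.300 cm/yr) = 36000 yr = 36 ka

36 ka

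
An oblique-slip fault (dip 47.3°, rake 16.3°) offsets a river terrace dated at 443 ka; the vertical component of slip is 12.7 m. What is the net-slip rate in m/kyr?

0.139 m/kyr

dip-slip = throw / sin(dip) = 12.7 / sin(47.3°) = 17.28 m
net slip = dip-slip / sin(rake) = 17.28 / sin(16.3°) = 61.57 m
rate = 61.57 m / 443 ka = 0.000139 m/yr = 0.139 m/kyr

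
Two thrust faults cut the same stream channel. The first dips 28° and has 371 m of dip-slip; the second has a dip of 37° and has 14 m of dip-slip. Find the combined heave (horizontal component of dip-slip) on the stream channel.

339 m

heave_A = 371 × cos(28°) = 327.6 m
heave_B = 14 × cos(37°) = 11.18 m
total = 327.6 + 11.18 = 339 m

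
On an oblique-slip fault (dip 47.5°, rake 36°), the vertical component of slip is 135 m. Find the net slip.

dip-slip = throw / sin(dip) = 135 / sin(47.5°) = 183.1 m
net slip = dip-slip / sin(rake) = 183.1 / sin(36°) = 312 m

312 m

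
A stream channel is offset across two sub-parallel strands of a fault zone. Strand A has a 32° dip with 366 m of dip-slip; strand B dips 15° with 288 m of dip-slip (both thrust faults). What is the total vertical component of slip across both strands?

throw_A = 366 × sin(32°) = 194 m
throw_B = 288 × sin(15°) = 74.54 m
total = 194 + 74.54 = 268 m

268 m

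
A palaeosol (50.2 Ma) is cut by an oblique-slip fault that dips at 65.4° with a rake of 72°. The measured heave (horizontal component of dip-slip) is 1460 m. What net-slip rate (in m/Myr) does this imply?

73.5 m/Myr

dip-slip = heave / cos(dip) = 1460 / cos(65.4°) = 3507 m
net slip = dip-slip / sin(rake) = 3507 / sin(72°) = 3688 m
rate = 3688 m / 50.2 Ma = 0.0000735 m/yr = 73.5 m/Myr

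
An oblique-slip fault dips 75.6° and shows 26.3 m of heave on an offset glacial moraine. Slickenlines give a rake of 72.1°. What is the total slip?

dip-slip = heave / cos(dip) = 26.3 / cos(75.6°) = 105.8 m
net slip = dip-slip / sin(rake) = 105.8 / sin(72.1°) = 111 m

111 m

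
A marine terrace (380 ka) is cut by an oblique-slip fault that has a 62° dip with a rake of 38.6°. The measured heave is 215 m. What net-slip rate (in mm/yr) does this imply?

1.93 mm/yr

dip-slip = heave / cos(dip) = 215 / cos(62°) = 458 m
net slip = dip-slip / sin(rake) = 458 / sin(38.6°) = 734.1 m
rate = 734.1 m / 380 ka = 0.00193 m/yr = 1.93 mm/yr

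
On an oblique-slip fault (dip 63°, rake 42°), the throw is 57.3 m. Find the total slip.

dip-slip = throw / sin(dip) = 57.3 / sin(63°) = 64.31 m
net slip = dip-slip / sin(rake) = 64.31 / sin(42°) = 96.1 m

96.1 m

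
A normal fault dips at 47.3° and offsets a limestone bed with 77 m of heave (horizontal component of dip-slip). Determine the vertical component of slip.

throw = heave × tan(dip) = 77 × tan(47.3°) = 83.4 m

83.4 m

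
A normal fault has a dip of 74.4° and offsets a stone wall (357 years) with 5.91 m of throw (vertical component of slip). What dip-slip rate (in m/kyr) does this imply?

17.2 m/kyr

dip-slip = throw / sin(dip) = 5.91 m / sin(74.4°) = 6.136 m
rate = 6.136 m / 357 years = 0.0172 m/yr = 17.2 m/kyr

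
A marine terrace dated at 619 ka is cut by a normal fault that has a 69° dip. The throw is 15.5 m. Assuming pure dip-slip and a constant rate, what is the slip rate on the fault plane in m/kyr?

dip-slip = throw / sin(dip) = 15.5 m / sin(69°) = 16.60 m
rate = 16.60 m / 619 ka = 0.0000268 m/yr = 0.0268 m/kyr

0.0268 m/kyr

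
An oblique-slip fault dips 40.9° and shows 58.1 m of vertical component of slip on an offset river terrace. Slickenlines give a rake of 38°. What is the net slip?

144 m

dip-slip = throw / sin(dip) = 58.1 / sin(40.9°) = 88.74 m
net slip = dip-slip / sin(rake) = 88.74 / sin(38°) = 144 m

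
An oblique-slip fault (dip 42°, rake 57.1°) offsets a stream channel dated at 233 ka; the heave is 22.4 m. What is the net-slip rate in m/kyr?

0.154 m/kyr

dip-slip = heave / cos(dip) = 22.4 / cos(42°) = 30.14 m
net slip = dip-slip / sin(rake) = 30.14 / sin(57.1°) = 35.90 m
rate = 35.90 m / 233 ka = 0.000154 m/yr = 0.154 m/kyr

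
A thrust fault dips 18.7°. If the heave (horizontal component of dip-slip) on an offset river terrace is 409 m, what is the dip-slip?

dip-slip = heave / cos(dip) = 409 / cos(18.7°) = 432 m

432 m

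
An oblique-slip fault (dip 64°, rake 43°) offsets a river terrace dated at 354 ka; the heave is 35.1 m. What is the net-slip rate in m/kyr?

dip-slip = heave / cos(dip) = 35.1 / cos(64°) = 80.07 m
net slip = dip-slip / sin(rake) = 80.07 / sin(43°) = 117.4 m
rate = 117.4 m / 354 ka = 0.000332 m/yr = 0.332 m/kyr

0.332 m/kyr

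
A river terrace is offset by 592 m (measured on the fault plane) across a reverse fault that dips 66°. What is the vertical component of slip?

541 m

throw = dip-slip × sin(dip) = 592 m × sin(66°) = 541 m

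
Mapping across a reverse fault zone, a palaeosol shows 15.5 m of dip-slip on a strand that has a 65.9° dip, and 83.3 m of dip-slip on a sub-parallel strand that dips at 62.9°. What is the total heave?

heave_A = 15.5 × cos(65.9°) = 6.329 m
heave_B = 83.3 × cos(62.9°) = 37.95 m
total = 6.329 + 37.95 = 44.3 m

44.3 m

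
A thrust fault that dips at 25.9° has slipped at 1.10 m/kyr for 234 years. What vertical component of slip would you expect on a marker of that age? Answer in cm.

dip-slip = rate × time = 1.10 m/kyr × 234 years = 0.2574 m
throw = dip-slip × sin(dip) = 0.2574 × sin(25.9°) = 0.112 m = 11.2 cm

11.2 cm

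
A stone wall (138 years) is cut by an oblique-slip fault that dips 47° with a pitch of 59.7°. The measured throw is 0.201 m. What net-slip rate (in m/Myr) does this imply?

2310 m/Myr

dip-slip = throw / sin(dip) = 0.201 / sin(47°) = 0.2748 m
net slip = dip-slip / sin(rake) = 0.2748 / sin(59.7°) = 0.3183 m
rate = 0.3183 m / 138 years = 0.00231 m/yr = 2310 m/Myr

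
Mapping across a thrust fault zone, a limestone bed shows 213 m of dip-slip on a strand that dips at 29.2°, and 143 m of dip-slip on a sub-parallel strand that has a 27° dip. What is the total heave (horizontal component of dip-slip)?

313 m

heave_A = 213 × cos(29.2°) = 185.9 m
heave_B = 143 × cos(27°) = 127.4 m
total = 185.9 + 127.4 = 313 m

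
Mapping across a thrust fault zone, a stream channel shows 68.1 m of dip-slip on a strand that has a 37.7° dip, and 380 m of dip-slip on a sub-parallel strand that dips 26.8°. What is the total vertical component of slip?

213 m

throw_A = 68.1 × sin(37.7°) = 41.64 m
throw_B = 380 × sin(26.8°) = 171.3 m
total = 41.64 + 171.3 = 213 m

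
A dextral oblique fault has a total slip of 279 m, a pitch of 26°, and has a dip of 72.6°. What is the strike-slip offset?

strike-slip = net slip × cos(rake) = 279 m × cos(26°) = 251 m

251 m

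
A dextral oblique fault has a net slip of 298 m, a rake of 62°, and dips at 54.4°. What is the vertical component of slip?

dip-slip = net slip × sin(rake) = 298 m × sin(62°) = 263.1 m
throw = dip-slip × sin(dip) = 263.1 × sin(54.4°) = 214 m

214 m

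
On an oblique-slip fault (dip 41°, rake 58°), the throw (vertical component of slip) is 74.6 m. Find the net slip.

dip-slip = throw / sin(dip) = 74.6 / sin(41°) = 113.7 m
net slip = dip-slip / sin(rake) = 113.7 / sin(58°) = 134 m

134 m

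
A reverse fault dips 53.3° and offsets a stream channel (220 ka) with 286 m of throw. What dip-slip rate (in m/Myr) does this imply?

1620 m/Myr

dip-slip = throw / sin(dip) = 286 m / sin(53.3°) = 356.7 m
rate = 356.7 m / 220 ka = 0.00162 m/yr = 1620 m/Myr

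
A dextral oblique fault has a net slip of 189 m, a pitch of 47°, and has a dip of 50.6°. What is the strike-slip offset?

strike-slip = net slip × cos(rake) = 189 m × cos(47°) = 129 m

129 m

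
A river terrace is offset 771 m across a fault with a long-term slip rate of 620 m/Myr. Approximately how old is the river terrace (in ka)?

1240 ka

age = offset / rate = 771 m / (620 m/Myr) = 1.24e+06 yr = 1240 ka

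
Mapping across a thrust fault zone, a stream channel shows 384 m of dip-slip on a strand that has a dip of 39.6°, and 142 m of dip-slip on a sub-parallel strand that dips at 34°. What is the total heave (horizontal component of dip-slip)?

414 m

heave_A = 384 × cos(39.6°) = 295.9 m
heave_B = 142 × cos(34°) = 117.7 m
total = 295.9 + 117.7 = 414 m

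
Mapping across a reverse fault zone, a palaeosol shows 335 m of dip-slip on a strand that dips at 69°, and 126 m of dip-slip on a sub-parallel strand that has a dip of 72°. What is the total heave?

159 m

heave_A = 335 × cos(69°) = 120.1 m
heave_B = 126 × cos(72°) = 38.94 m
total = 120.1 + 38.94 = 159 m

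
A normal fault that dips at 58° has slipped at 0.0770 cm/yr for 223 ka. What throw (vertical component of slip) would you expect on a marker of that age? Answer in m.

dip-slip = rate × time = 0.0770 cm/yr × 223 ka = 171.7 m
throw = dip-slip × sin(dip) = 171.7 × sin(58°) = 146 m

146 m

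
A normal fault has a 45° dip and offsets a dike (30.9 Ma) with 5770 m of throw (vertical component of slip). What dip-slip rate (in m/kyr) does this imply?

dip-slip = throw / sin(dip) = 5770 m / sin(45°) = 8160 m
rate = 8160 m / 30.9 Ma = 0.000264 m/yr = 0.264 m/kyr

0.264 m/kyr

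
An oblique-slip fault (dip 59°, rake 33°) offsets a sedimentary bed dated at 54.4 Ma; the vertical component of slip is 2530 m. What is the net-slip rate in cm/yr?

dip-slip = throw / sin(dip) = 2530 / sin(59°) = 2952 m
net slip = dip-slip / sin(rake) = 2952 / sin(33°) = 5419 m
rate = 5419 m / 54.4 Ma = 0.0000996 m/yr = 0.00996 cm/yr

0.00996 cm/yr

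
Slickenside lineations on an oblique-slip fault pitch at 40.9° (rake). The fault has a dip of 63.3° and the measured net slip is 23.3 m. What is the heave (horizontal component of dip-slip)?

6.85 m

dip-slip = net slip × sin(rake) = 23.3 m × sin(40.9°) = 15.26 m
heave = dip-slip × cos(dip) = 15.26 × cos(63.3°) = 6.85 m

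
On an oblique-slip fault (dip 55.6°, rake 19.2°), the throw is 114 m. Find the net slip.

dip-slip = throw / sin(dip) = 114 / sin(55.6°) = 138.2 m
net slip = dip-slip / sin(rake) = 138.2 / sin(19.2°) = 420 m

420 m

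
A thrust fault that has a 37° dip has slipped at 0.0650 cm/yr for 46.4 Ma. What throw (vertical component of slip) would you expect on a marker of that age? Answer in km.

dip-slip = rate × time = 0.0650 cm/yr × 46.4 Ma = 30160 m
throw = dip-slip × sin(dip) = 30160 × sin(37°) = 18200 m = 18.2 km

18.2 km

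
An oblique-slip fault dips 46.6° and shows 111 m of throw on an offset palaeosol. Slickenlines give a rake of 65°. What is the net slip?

dip-slip = throw / sin(dip) = 111 / sin(46.6°) = 152.8 m
net slip = dip-slip / sin(rake) = 152.8 / sin(65°) = 169 m

169 m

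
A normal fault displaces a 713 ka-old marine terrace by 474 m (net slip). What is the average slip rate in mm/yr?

0.665 mm/yr

rate = 474 m / 713 ka = 0.000665 m/yr = 0.665 mm/yr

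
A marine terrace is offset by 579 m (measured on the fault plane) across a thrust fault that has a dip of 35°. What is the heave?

heave = dip-slip × cos(dip) = 579 m × cos(35°) = 474 m

474 m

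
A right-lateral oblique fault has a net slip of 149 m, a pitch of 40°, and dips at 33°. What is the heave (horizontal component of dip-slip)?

dip-slip = net slip × sin(rake) = 149 m × sin(40°) = 95.78 m
heave = dip-slip × cos(dip) = 95.78 × cos(33°) = 80.3 m

80.3 m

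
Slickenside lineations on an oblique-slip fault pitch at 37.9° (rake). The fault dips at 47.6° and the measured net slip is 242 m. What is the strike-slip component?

191 m

strike-slip = net slip × cos(rake) = 242 m × cos(37.9°) = 191 m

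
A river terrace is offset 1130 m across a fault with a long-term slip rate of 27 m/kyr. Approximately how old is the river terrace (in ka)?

age = offset / rate = 1130 m / (27 m/kyr) = 41900 yr = 41.9 ka

41.9 ka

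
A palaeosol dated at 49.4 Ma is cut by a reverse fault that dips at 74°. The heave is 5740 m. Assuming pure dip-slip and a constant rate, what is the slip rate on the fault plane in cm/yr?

0.0422 cm/yr

dip-slip = heave / cos(dip) = 5740 m / cos(74°) = 20820 m
rate = 20820 m / 49.4 Ma = 0.000422 m/yr = 0.0422 cm/yr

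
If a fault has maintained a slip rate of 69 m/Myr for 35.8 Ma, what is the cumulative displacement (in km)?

slip = rate × time = 69 m/Myr × 35.8 Ma = 2470 m = 2.47 km

2.47 km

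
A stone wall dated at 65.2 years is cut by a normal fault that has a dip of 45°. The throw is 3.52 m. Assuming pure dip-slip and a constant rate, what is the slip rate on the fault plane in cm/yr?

7.64 cm/yr

dip-slip = throw / sin(dip) = 3.52 m / sin(45°) = 4.978 m
rate = 4.978 m / 65.2 years = 0.0764 m/yr = 7.64 cm/yr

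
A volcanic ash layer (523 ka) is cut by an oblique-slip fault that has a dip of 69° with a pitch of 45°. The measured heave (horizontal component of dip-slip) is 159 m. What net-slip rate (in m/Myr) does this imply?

1200 m/Myr

dip-slip = heave / cos(dip) = 159 / cos(69°) = 443.7 m
net slip = dip-slip / sin(rake) = 443.7 / sin(45°) = 627.5 m
rate = 627.5 m / 523 ka = 0.00120 m/yr = 1200 m/Myr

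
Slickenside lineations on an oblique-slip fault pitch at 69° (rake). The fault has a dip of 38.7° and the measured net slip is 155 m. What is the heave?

dip-slip = net slip × sin(rake) = 155 m × sin(69°) = 144.7 m
heave = dip-slip × cos(dip) = 144.7 × cos(38.7°) = 113 m

113 m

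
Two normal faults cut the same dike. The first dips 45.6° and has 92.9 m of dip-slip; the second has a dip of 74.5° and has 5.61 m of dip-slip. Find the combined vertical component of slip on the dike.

71.8 m

throw_A = 92.9 × sin(45.6°) = 66.37 m
throw_B = 5.61 × sin(74.5°) = 5.406 m
total = 66.37 + 5.406 = 71.8 m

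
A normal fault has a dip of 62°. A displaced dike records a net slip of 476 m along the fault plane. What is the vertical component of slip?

throw = dip-slip × sin(dip) = 476 m × sin(62°) = 420 m

420 m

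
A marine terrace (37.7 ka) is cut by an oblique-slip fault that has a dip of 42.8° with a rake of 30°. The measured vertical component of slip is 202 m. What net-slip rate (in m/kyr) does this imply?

dip-slip = throw / sin(dip) = 202 / sin(42.8°) = 297.3 m
net slip = dip-slip / sin(rake) = 297.3 / sin(30°) = 594.6 m
rate = 594.6 m / 37.7 ka = 0.0158 m/yr = 15.8 m/kyr

15.8 m/kyr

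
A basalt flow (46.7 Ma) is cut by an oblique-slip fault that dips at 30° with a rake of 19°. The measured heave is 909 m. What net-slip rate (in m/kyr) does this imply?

dip-slip = heave / cos(dip) = 909 / cos(30°) = 1050 m
net slip = dip-slip / sin(rake) = 1050 / sin(19°) = 3224 m
rate = 3224 m / 46.7 Ma = 0.0000690 m/yr = 0.0690 m/kyr

0.0690 m/kyr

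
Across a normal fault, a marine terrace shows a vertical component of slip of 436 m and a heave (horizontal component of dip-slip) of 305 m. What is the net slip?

532 m

net slip = √(throw² + heave²) = √(436² + 305²) = 532 m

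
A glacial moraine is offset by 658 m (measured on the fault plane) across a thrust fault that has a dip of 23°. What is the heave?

heave = dip-slip × cos(dip) = 658 m × cos(23°) = 606 m

606 m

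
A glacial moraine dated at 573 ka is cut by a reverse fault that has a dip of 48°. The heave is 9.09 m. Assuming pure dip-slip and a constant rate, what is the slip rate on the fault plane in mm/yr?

0.0237 mm/yr

dip-slip = heave / cos(dip) = 9.09 m / cos(48°) = 13.58 m
rate = 13.58 m / 573 ka = 0.0000237 m/yr = 0.0237 mm/yr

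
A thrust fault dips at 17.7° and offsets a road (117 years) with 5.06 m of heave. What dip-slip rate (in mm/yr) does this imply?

dip-slip = heave / cos(dip) = 5.06 m / cos(17.7°) = 5.311 m
rate = 5.311 m / 117 years = 0.0454 m/yr = 45.4 mm/yr

45.4 mm/yr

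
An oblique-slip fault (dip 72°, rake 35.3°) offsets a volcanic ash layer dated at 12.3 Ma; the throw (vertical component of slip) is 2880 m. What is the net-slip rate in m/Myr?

426 m/Myr

dip-slip = throw / sin(dip) = 2880 / sin(72°) = 3028 m
net slip = dip-slip / sin(rake) = 3028 / sin(35.3°) = 5240 m
rate = 5240 m / 12.3 Ma = 0.000426 m/yr = 426 m/Myr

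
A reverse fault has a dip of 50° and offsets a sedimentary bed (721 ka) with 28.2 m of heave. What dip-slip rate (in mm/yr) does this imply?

dip-slip = heave / cos(dip) = 28.2 m / cos(50°) = 43.87 m
rate = 43.87 m / 721 ka = 0.0000608 m/yr = 0.0608 mm/yr

0.0608 mm/yr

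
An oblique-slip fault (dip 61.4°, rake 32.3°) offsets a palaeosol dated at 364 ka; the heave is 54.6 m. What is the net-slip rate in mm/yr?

0.586 mm/yr

dip-slip = heave / cos(dip) = 54.6 / cos(61.4°) = 114.1 m
net slip = dip-slip / sin(rake) = 114.1 / sin(32.3°) = 213.5 m
rate = 213.5 m / 364 ka = 0.000586 m/yr = 0.586 mm/yr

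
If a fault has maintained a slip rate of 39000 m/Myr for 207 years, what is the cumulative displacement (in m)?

slip = rate × time = 39000 m/Myr × 207 years = 8.07 m

8.07 m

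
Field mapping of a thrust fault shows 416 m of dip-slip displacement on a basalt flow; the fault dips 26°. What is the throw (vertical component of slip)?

throw = dip-slip × sin(dip) = 416 m × sin(26°) = 182 m

182 m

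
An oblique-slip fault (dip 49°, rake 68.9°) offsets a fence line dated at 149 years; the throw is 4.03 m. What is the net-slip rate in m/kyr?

38.4 m/kyr

dip-slip = throw / sin(dip) = 4.03 / sin(49°) = 5.340 m
net slip = dip-slip / sin(rake) = 5.340 / sin(68.9°) = 5.724 m
rate = 5.724 m / 149 years = 0.0384 m/yr = 38.4 m/kyr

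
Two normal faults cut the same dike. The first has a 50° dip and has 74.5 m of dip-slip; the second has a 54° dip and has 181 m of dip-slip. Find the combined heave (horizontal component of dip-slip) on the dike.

heave_A = 74.5 × cos(50°) = 47.89 m
heave_B = 181 × cos(54°) = 106.4 m
total = 47.89 + 106.4 = 154 m

154 m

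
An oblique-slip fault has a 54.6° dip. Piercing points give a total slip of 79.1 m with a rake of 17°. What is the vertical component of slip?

dip-slip = net slip × sin(rake) = 79.1 m × sin(17°) = 23.13 m
throw = dip-slip × sin(dip) = 23.13 × sin(54.6°) = 18.9 m

18.9 m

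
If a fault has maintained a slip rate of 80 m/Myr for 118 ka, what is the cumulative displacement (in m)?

slip = rate × time = 80 m/Myr × 118 ka = 9.44 m

9.44 m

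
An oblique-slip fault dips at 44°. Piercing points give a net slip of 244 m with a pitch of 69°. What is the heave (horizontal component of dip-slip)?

164 m

dip-slip = net slip × sin(rake) = 244 m × sin(69°) = 227.8 m
heave = dip-slip × cos(dip) = 227.8 × cos(44°) = 164 m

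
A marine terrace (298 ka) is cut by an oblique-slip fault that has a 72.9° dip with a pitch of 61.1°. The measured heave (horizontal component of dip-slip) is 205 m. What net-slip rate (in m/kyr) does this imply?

dip-slip = heave / cos(dip) = 205 / cos(72.9°) = 697.2 m
net slip = dip-slip / sin(rake) = 697.2 / sin(61.1°) = 796.4 m
rate = 796.4 m / 298 ka = 0.00267 m/yr = 2.67 m/kyr

2.67 m/kyr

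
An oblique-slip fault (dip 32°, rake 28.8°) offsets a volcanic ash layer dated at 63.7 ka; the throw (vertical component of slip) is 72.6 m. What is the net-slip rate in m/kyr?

dip-slip = throw / sin(dip) = 72.6 / sin(32°) = 137 m
net slip = dip-slip / sin(rake) = 137 / sin(28.8°) = 284.4 m
rate = 284.4 m / 63.7 ka = 0.00446 m/yr = 4.46 m/kyr

4.46 m/kyr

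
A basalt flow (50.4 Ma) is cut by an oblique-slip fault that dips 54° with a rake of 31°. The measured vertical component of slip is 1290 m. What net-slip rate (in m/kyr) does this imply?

0.0614 m/kyr

dip-slip = throw / sin(dip) = 1290 / sin(54°) = 1595 m
net slip = dip-slip / sin(rake) = 1595 / sin(31°) = 3096 m
rate = 3096 m / 50.4 Ma = 0.0000614 m/yr = 0.0614 m/kyr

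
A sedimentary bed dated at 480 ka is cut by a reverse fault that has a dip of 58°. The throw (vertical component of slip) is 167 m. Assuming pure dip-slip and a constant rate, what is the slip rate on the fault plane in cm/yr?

dip-slip = throw / sin(dip) = 167 m / sin(58°) = 196.9 m
rate = 196.9 m / 480 ka = 0.000410 m/yr = 0.0410 cm/yr

0.0410 cm/yr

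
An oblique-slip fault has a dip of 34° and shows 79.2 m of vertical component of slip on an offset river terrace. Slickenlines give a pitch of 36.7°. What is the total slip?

237 m

dip-slip = throw / sin(dip) = 79.2 / sin(34°) = 141.6 m
net slip = dip-slip / sin(rake) = 141.6 / sin(36.7°) = 237 m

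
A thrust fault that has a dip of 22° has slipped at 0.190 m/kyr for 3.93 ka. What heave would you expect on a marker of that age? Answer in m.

dip-slip = rate × time = 0.190 m/kyr × 3.93 ka = 0.7467 m
heave = dip-slip × cos(dip) = 0.7467 × cos(22°) = 0.692 m

0.692 m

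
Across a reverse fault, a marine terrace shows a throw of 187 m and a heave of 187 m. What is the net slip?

net slip = √(throw² + heave²) = √(187² + 187²) = 264 m

264 m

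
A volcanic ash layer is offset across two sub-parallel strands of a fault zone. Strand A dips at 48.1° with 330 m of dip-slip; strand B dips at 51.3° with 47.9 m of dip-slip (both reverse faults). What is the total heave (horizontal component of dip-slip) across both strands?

250 m

heave_A = 330 × cos(48.1°) = 220.4 m
heave_B = 47.9 × cos(51.3°) = 29.95 m
total = 220.4 + 29.95 = 250 m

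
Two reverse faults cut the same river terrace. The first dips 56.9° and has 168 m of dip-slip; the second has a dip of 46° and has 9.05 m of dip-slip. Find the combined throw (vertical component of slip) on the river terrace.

throw_A = 168 × sin(56.9°) = 140.7 m
throw_B = 9.05 × sin(46°) = 6.510 m
total = 140.7 + 6.510 = 147 m

147 m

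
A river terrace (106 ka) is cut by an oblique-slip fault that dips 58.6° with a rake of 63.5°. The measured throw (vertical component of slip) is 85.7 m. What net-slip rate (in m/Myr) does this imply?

1060 m/Myr

dip-slip = throw / sin(dip) = 85.7 / sin(58.6°) = 100.4 m
net slip = dip-slip / sin(rake) = 100.4 / sin(63.5°) = 112.2 m
rate = 112.2 m / 106 ka = 0.00106 m/yr = 1060 m/Myr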